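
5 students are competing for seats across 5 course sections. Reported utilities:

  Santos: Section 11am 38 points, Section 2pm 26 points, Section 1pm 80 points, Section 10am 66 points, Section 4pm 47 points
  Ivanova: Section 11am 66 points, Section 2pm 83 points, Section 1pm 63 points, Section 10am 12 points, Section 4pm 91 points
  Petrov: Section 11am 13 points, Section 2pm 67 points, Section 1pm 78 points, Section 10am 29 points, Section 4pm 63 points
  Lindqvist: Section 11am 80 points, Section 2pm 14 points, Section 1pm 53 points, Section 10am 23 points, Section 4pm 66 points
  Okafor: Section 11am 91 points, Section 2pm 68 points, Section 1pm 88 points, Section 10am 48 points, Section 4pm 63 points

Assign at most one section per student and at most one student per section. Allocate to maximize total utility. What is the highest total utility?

Optimal: Santos→Section 10am (66 points), Ivanova→Section 4pm (91 points), Petrov→Section 2pm (67 points), Lindqvist→Section 11am (80 points), Okafor→Section 1pm (88 points) — total 66+91+67+80+88 = 392 points.
Row-greedy (each student in turn takes its best remaining section) gives 366 points, worse by 26.
Next-best assignment: Santos→Section 10am, Ivanova→Section 2pm, Petrov→Section 1pm, Lindqvist→Section 4pm, Okafor→Section 11am = 384 points.
Swapping Santos↔Petrov (Santos→Section 2pm 26 points, Petrov→Section 10am 29 points) loses 78.

Max total: 392 points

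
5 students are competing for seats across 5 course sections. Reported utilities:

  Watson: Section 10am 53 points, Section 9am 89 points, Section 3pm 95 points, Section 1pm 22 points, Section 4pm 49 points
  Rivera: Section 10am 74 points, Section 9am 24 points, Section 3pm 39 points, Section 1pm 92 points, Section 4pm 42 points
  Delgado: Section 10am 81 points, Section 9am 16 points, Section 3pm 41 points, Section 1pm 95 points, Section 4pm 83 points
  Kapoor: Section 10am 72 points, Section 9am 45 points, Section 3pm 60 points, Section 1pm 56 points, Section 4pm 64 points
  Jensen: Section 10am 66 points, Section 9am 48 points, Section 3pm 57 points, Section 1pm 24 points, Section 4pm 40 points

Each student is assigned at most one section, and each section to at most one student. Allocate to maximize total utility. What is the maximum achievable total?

Max total: 393 points

This is a one-to-one assignment (maximum-weight bipartite matching).
Optimal: Watson→Section 9am (89 points), Rivera→Section 1pm (92 points), Delgado→Section 4pm (83 points), Kapoor→Section 10am (72 points), Jensen→Section 3pm (57 points) — total 89+92+83+72+57 = 393 points.
Row-greedy (each student in turn takes its best remaining section) gives 390 points, worse by 3.
Next-best assignment: Watson→Section 9am, Rivera→Section 1pm, Delgado→Section 4pm, Kapoor→Section 3pm, Jensen→Section 10am = 390 points.
Swapping Watson↔Kapoor (Watson→Section 10am 53 points, Kapoor→Section 9am 45 points) loses 63.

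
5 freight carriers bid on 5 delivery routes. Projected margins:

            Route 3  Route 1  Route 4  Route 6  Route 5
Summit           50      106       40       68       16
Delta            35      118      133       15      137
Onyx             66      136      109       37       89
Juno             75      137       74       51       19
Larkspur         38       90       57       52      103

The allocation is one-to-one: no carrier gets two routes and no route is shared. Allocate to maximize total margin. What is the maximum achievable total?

Maximum total: $515k

Optimal: Summit→Route 6 ($68k), Delta→Route 4 ($133k), Onyx→Route 1 ($136k), Juno→Route 3 ($75k), Larkspur→Route 5 ($103k) — total 68+133+136+75+103 = $515k.
Row-greedy (each carrier in turn takes its best remaining route) gives $479k, worse by 36.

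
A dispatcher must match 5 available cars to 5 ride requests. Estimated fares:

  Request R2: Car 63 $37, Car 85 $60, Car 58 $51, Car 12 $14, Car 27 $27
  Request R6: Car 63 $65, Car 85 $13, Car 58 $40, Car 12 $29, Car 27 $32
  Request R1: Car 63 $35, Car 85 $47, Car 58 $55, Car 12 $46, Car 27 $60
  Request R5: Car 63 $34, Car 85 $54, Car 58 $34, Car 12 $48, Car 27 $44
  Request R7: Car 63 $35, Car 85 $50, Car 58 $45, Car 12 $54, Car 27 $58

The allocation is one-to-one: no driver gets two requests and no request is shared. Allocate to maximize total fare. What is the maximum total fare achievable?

Maximum total: $286

Optimal: Car 63→Request R6 ($65), Car 85→Request R2 ($60), Car 58→Request R1 ($55), Car 12→Request R5 ($48), Car 27→Request R7 ($58) — total 65+60+55+48+58 = $286.
Column-greedy (each request in turn goes to its best remaining driver) gives $278, worse by 8.
Swapping Car 27↔Car 58 (Car 27→Request R1 $60, Car 58→Request R7 $45) loses 8.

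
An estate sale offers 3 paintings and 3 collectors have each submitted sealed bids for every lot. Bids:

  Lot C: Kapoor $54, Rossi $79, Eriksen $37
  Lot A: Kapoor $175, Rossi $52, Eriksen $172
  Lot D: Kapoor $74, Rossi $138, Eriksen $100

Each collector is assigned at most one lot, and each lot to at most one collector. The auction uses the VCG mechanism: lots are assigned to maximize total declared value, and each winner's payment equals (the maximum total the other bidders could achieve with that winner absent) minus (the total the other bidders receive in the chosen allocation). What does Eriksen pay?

Efficient allocation: Kapoor→Lot C ($54), Rossi→Lot D ($138), Eriksen→Lot A ($172); total welfare W = $364.
Eriksen receives Lot A at value $172, so the others get W − 172 = $192.
Without Eriksen: best allocation of the remaining 2 bidders over all 3 lots is Kapoor→Lot A ($175), Rossi→Lot D ($138), total $313.
VCG payment = (others' best without Eriksen) − (others' welfare with Eriksen) = 313 − 192 = $121.

Eriksen pays $121.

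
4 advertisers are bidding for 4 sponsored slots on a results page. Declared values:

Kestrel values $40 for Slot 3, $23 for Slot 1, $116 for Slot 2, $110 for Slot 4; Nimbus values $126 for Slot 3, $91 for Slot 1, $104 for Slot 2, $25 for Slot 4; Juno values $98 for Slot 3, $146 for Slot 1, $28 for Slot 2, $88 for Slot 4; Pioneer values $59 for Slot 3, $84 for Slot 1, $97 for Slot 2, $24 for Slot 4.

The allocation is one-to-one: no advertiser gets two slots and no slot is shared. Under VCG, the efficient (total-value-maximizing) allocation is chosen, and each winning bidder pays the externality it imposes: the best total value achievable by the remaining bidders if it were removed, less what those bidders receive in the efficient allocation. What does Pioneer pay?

Efficient allocation: Kestrel→Slot 4 ($110), Nimbus→Slot 3 ($126), Juno→Slot 1 ($146), Pioneer→Slot 2 ($97); total welfare W = $479.
Pioneer receives Slot 2 at value $97, so the others get W − 97 = $382.
Without Pioneer: best allocation of the remaining 3 bidders over all 4 slots is Kestrel→Slot 2 ($116), Nimbus→Slot 3 ($126), Juno→Slot 1 ($146), total $388.
VCG payment = (others' best without Pioneer) − (others' welfare with Pioneer) = 388 − 382 = $6.

Pioneer pays $6.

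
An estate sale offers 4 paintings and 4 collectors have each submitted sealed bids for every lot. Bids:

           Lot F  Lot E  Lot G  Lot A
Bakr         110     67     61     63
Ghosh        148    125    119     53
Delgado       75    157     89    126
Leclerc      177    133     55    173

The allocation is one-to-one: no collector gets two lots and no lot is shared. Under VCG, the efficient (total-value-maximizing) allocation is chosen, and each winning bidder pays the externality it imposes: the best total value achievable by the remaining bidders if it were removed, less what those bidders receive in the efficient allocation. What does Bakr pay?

Efficient allocation: Bakr→Lot F ($110), Ghosh→Lot G ($119), Delgado→Lot E ($157), Leclerc→Lot A ($173); total welfare W = $559.
Bakr receives Lot F at value $110, so the others get W − 110 = $449.
Without Bakr: best allocation of the remaining 3 bidders over all 4 lots is Ghosh→Lot F ($148), Delgado→Lot E ($157), Leclerc→Lot A ($173), total $478.
VCG payment = (others' best without Bakr) − (others' welfare with Bakr) = 478 − 449 = $29.

Bakr pays $29.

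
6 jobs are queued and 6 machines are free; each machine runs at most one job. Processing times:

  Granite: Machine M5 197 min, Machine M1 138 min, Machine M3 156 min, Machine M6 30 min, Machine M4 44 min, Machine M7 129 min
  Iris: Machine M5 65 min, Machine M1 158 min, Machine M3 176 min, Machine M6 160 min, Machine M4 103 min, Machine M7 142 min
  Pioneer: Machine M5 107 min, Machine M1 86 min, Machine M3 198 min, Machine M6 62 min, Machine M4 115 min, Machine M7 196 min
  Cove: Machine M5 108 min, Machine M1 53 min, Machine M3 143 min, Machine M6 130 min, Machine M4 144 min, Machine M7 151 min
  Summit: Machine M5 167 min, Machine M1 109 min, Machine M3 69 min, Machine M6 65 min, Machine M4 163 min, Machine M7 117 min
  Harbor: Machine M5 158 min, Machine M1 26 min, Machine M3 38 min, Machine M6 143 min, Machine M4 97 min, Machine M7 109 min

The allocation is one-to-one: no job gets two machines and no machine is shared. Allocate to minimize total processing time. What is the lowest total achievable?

Optimal: Granite→Machine M4 (44 min), Iris→Machine M5 (65 min), Pioneer→Machine M6 (62 min), Cove→Machine M1 (53 min), Summit→Machine M7 (117 min), Harbor→Machine M3 (38 min) — total 44+65+62+53+117+38 = 379 min.
Column-greedy (each machine in turn goes to its cheapest remaining job) gives 456 min, worse by 77.
No other one-to-one assignment undercuts 379 min.

Minimum total: 379 min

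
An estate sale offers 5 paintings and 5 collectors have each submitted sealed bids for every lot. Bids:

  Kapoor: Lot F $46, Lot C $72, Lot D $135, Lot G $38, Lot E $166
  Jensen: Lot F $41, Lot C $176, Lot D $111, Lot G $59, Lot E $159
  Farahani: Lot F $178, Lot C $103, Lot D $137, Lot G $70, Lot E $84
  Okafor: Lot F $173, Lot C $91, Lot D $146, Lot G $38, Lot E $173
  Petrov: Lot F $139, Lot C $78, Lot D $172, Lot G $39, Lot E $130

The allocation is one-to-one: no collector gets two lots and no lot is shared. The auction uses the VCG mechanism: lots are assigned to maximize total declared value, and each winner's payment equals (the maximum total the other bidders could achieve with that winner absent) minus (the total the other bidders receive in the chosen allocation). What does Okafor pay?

Okafor pays $108.

Efficient allocation: Kapoor→Lot E ($166), Jensen→Lot C ($176), Farahani→Lot G ($70), Okafor→Lot F ($173), Petrov→Lot D ($172); total welfare W = $757.
Okafor receives Lot F at value $173, so the others get W − 173 = $584.
Without Okafor: best allocation of the remaining 4 bidders over all 5 lots is Kapoor→Lot E ($166), Jensen→Lot C ($176), Farahani→Lot F ($178), Petrov→Lot D ($172), total $692.
VCG payment = (others' best without Okafor) − (others' welfare with Okafor) = 692 − 584 = $108.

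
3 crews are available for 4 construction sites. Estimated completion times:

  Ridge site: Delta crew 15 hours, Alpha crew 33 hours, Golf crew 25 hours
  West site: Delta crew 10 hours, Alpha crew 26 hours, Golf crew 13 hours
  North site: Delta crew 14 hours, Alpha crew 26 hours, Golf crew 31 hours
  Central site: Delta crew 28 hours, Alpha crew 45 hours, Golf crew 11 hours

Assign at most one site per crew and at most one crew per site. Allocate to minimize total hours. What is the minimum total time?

This is the linear assignment problem.
Optimal: Delta crew→West site (10 hours), Alpha crew→North site (26 hours), Golf crew→Central site (11 hours) — total 10+26+11 = 47 hours.
Column-greedy (each site in turn goes to its cheapest remaining crew) gives 54 hours, worse by 7.
Next-best assignment: Delta crew→North site, Alpha crew→West site, Golf crew→Central site = 51 hours.

Min total: 47 hours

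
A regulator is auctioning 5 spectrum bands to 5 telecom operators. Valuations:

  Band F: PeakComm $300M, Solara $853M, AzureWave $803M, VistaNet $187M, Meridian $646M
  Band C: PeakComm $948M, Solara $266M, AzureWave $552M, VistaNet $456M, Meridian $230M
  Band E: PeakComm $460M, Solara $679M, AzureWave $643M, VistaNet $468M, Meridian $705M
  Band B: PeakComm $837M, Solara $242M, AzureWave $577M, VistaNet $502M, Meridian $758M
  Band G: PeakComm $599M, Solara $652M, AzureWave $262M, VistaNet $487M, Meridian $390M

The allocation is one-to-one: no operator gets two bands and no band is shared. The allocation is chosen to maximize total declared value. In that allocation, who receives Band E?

AzureWave receives Band E.

This is the linear assignment problem.
Optimal: PeakComm→Band C ($948M), Solara→Band F ($853M), AzureWave→Band E ($643M), VistaNet→Band G ($487M), Meridian→Band B ($758M) — total 948+853+643+487+758 = $3689M.
Column-greedy (each band in turn goes to its best remaining operator) gives $3570M, worse by 119.
Next-best assignment: PeakComm→Band C, Solara→Band E, AzureWave→Band F, VistaNet→Band G, Meridian→Band B = $3675M.
AzureWave's own top band is Band F ($803M), but forcing AzureWave→Band F and reassigning the rest optimally gives only $3675M — worse by 14.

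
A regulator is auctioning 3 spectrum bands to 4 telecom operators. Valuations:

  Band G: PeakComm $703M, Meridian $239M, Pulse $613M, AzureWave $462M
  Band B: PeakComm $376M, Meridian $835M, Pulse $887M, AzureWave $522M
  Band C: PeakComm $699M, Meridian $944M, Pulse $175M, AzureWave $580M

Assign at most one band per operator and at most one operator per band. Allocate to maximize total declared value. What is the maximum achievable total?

Optimal: PeakComm→Band G ($703M), Pulse→Band B ($887M), Meridian→Band C ($944M) — total 703+887+944 = $2534M.
Every other assignment is strictly worse.

Maximum total: $2534M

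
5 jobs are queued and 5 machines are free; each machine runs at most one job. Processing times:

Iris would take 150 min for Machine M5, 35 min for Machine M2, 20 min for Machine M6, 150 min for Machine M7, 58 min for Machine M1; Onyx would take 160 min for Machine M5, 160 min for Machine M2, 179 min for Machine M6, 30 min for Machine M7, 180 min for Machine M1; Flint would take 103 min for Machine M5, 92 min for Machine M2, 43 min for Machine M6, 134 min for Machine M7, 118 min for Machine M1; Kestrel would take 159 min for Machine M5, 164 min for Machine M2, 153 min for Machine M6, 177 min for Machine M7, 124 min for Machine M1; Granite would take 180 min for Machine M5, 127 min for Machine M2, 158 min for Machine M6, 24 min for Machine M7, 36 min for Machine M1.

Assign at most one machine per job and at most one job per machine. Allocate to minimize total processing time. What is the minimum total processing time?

Optimal: Iris→Machine M2 (35 min), Onyx→Machine M7 (30 min), Flint→Machine M6 (43 min), Kestrel→Machine M5 (159 min), Granite→Machine M1 (36 min) — total 35+30+43+159+36 = 303 min.
Column-greedy (each machine in turn goes to its cheapest remaining job) gives 495 min, worse by 192.
Next-best assignment: Iris→Machine M6, Onyx→Machine M7, Flint→Machine M2, Kestrel→Machine M5, Granite→Machine M1 = 337 min.

Minimum total: 303 min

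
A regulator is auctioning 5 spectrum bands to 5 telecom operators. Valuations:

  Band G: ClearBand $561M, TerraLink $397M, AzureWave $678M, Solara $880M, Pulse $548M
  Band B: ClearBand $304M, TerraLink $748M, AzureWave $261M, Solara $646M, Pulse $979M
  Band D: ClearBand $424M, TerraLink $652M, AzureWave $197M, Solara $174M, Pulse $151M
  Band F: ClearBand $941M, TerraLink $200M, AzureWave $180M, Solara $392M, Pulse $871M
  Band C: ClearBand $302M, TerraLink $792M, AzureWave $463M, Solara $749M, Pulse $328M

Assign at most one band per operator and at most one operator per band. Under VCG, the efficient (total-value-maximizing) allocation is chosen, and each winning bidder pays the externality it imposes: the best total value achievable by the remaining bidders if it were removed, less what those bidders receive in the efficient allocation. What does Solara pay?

Solara pays $140M.

Efficient allocation: ClearBand→Band F ($941M), TerraLink→Band D ($652M), AzureWave→Band G ($678M), Solara→Band C ($749M), Pulse→Band B ($979M); total welfare W = $3999M.
Solara receives Band C at value $749M, so the others get W − 749 = $3250M.
Without Solara: best allocation of the remaining 4 bidders over all 5 bands is ClearBand→Band F ($941M), TerraLink→Band C ($792M), AzureWave→Band G ($678M), Pulse→Band B ($979M), total $3390M.
VCG payment = (others' best without Solara) − (others' welfare with Solara) = 3390 − 3250 = $140M.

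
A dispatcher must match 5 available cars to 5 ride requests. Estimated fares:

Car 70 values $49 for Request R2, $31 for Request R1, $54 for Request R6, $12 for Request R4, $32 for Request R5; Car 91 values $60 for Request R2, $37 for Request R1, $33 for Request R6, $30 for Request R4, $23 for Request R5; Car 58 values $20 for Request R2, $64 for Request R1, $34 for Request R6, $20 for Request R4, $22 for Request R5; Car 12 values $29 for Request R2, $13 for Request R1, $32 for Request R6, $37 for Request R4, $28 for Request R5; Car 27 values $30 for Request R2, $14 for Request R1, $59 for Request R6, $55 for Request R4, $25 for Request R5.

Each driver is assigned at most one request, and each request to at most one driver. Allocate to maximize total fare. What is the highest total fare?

This is the linear assignment problem.
Optimal: Car 70→Request R6 ($54), Car 91→Request R2 ($60), Car 58→Request R1 ($64), Car 12→Request R5 ($28), Car 27→Request R4 ($55) — total 54+60+64+28+55 = $261.
Max-entry greedy (repeatedly take the single best remaining cell) gives $252, worse by 9.

Max total: $261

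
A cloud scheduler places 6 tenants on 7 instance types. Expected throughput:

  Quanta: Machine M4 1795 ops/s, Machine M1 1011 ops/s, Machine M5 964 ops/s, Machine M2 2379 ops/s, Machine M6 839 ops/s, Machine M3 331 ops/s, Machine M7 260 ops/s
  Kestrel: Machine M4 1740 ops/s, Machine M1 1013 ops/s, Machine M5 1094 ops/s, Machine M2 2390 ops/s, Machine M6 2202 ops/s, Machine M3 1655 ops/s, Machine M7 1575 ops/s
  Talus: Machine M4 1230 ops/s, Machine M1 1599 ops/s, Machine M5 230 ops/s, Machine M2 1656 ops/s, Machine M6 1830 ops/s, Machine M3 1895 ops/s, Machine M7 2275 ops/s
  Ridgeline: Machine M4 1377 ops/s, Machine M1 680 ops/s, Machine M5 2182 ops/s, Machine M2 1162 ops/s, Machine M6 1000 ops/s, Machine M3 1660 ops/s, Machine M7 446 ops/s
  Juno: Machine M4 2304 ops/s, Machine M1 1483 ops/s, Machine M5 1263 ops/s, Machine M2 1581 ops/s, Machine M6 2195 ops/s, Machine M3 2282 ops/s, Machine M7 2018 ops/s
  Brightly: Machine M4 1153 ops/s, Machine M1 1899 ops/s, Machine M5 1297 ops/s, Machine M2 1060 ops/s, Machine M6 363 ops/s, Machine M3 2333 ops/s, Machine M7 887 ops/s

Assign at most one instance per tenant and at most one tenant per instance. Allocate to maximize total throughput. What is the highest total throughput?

Max total: 13675 ops/s

Optimal: Quanta→Machine M2 (2379 ops/s), Kestrel→Machine M6 (2202 ops/s), Talus→Machine M7 (2275 ops/s), Ridgeline→Machine M5 (2182 ops/s), Juno→Machine M4 (2304 ops/s), Brightly→Machine M3 (2333 ops/s) — total 2379+2202+2275+2182+2304+2333 = 13675 ops/s.
Column-greedy (each instance in turn goes to its best remaining tenant) gives 10936 ops/s, worse by 2739.
Next-best assignment: Quanta→Machine M2, Kestrel→Machine M6, Talus→Machine M7, Ridgeline→Machine M5, Juno→Machine M4, Brightly→Machine M1 = 13241 ops/s.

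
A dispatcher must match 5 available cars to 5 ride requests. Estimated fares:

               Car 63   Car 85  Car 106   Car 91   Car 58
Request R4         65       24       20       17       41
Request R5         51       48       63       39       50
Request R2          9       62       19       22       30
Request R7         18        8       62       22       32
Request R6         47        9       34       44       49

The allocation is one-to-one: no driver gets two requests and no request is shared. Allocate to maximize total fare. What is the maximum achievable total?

Optimal: Car 63→Request R4 ($65), Car 85→Request R2 ($62), Car 106→Request R7 ($62), Car 91→Request R6 ($44), Car 58→Request R5 ($50) — total 65+62+62+44+50 = $283.
Max-entry greedy (repeatedly take the single best remaining cell) gives $261, worse by 22.
Next-best assignment: Car 63→Request R4, Car 85→Request R2, Car 106→Request R7, Car 91→Request R5, Car 58→Request R6 = $277.

Max total: $283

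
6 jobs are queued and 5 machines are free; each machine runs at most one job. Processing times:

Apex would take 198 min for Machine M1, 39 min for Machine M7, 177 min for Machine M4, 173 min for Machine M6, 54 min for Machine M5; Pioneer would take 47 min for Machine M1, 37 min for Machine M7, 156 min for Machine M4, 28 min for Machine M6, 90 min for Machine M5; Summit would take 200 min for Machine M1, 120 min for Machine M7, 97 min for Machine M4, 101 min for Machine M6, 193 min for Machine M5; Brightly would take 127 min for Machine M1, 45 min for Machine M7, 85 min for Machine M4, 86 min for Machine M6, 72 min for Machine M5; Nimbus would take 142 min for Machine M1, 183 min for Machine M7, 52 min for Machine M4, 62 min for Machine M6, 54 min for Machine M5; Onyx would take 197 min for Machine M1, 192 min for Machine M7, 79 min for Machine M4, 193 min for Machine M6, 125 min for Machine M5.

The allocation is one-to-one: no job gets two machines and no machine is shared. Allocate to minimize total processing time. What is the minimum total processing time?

Optimal: Pioneer→Machine M1 (47 min), Brightly→Machine M7 (45 min), Onyx→Machine M4 (79 min), Nimbus→Machine M6 (62 min), Apex→Machine M5 (54 min) — total 47+45+79+62+54 = 287 min.
Min-entry greedy (repeatedly take the single cheapest remaining cell) gives 388 min, worse by 101.
Swapping Pioneer↔Onyx (Pioneer→Machine M4 156 min, Onyx→Machine M1 197 min) adds 227.
Checked against all permutations: 287 min is optimal.

Min total: 287 min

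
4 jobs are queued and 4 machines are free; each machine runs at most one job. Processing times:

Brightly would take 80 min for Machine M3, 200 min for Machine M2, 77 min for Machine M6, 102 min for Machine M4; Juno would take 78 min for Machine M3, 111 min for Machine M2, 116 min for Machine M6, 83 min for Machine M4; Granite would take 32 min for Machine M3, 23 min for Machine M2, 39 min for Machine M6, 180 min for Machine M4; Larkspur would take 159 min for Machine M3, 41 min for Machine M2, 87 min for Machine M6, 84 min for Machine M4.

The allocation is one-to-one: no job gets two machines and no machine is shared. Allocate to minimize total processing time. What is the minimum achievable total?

Optimal: Brightly→Machine M6 (77 min), Juno→Machine M4 (83 min), Granite→Machine M3 (32 min), Larkspur→Machine M2 (41 min) — total 77+83+32+41 = 233 min.
Next-best assignment: Brightly→Machine M3, Juno→Machine M4, Granite→Machine M6, Larkspur→Machine M2 = 243 min.
No other one-to-one assignment undercuts 233 min.

Minimum total: 233 min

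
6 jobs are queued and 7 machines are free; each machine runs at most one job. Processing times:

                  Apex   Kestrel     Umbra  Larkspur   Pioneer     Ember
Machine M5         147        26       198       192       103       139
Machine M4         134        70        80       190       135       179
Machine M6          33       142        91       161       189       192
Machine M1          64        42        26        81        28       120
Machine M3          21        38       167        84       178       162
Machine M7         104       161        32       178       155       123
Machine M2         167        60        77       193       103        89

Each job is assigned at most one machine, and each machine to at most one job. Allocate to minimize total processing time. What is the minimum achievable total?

Treat this as an assignment problem: match each job to one machine.
Optimal: Apex→Machine M6 (33 min), Kestrel→Machine M5 (26 min), Umbra→Machine M7 (32 min), Larkspur→Machine M3 (84 min), Pioneer→Machine M1 (28 min), Ember→Machine M2 (89 min) — total 33+26+32+84+28+89 = 292 min.
Row-greedy (each job in turn takes its cheapest remaining machine) gives 460 min, worse by 168.

Min total: 292 min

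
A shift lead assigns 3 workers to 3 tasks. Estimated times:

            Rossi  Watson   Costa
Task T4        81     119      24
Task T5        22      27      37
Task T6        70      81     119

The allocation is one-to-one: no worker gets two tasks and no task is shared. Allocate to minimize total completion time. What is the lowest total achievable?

Min total: 121 min

Optimal: Rossi→Task T6 (70 min), Watson→Task T5 (27 min), Costa→Task T4 (24 min) — total 70+27+24 = 121 min.
Min-entry greedy (repeatedly take the single cheapest remaining cell) gives 127 min, worse by 6.
Next-best assignment: Rossi→Task T5, Watson→Task T6, Costa→Task T4 = 127 min.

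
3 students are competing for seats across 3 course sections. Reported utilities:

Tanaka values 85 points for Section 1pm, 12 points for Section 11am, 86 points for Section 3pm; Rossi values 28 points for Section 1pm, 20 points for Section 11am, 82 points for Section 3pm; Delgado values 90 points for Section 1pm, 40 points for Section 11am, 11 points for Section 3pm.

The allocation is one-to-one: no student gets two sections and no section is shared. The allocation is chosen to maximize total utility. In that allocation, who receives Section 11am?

Delgado receives Section 11am.

Optimal: Tanaka→Section 1pm (85 points), Rossi→Section 3pm (82 points), Delgado→Section 11am (40 points) — total 85+82+40 = 207 points.
Column-greedy (each section in turn goes to its best remaining student) gives 196 points, worse by 11.
Next-best assignment: Tanaka→Section 3pm, Rossi→Section 11am, Delgado→Section 1pm = 196 points.
Delgado's own top section is Section 1pm (90 points), but forcing Delgado→Section 1pm and reassigning the rest optimally gives only 196 points — worse by 11.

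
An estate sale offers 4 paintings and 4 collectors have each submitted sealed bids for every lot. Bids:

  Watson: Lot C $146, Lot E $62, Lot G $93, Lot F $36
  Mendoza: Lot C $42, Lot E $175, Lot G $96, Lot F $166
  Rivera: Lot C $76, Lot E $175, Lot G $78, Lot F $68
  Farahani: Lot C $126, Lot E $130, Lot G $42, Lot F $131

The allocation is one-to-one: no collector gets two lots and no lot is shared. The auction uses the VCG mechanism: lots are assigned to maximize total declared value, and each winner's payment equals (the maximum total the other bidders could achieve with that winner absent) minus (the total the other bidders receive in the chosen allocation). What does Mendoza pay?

Mendoza pays $58.

Efficient allocation: Watson→Lot G ($93), Mendoza→Lot F ($166), Rivera→Lot E ($175), Farahani→Lot C ($126); total welfare W = $560.
Mendoza receives Lot F at value $166, so the others get W − 166 = $394.
Without Mendoza: best allocation of the remaining 3 bidders over all 4 lots is Watson→Lot C ($146), Rivera→Lot E ($175), Farahani→Lot F ($131), total $452.
VCG payment = (others' best without Mendoza) − (others' welfare with Mendoza) = 452 − 394 = $58.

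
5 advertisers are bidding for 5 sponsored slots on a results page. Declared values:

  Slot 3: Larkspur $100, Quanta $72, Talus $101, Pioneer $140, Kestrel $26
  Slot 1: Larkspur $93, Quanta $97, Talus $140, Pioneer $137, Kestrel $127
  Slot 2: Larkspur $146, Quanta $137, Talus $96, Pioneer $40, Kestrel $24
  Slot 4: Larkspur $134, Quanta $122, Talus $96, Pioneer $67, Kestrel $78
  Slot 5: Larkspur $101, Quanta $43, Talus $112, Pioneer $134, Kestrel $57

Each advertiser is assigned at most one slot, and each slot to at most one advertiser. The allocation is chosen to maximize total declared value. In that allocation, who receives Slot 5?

Optimal: Larkspur→Slot 4 ($134), Quanta→Slot 2 ($137), Talus→Slot 5 ($112), Pioneer→Slot 3 ($140), Kestrel→Slot 1 ($127) — total 134+137+112+140+127 = $650.
Max-entry greedy (repeatedly take the single best remaining cell) gives $605, worse by 45.
Next-best assignment: Larkspur→Slot 2, Quanta→Slot 4, Talus→Slot 5, Pioneer→Slot 3, Kestrel→Slot 1 = $647.
Swapping Talus↔Quanta (Talus→Slot 2 $96, Quanta→Slot 5 $43) loses 110.
Talus's own top slot is Slot 1 ($140), but forcing Talus→Slot 1 and reassigning the rest optimally gives only $608 — worse by 42.

Talus receives Slot 5.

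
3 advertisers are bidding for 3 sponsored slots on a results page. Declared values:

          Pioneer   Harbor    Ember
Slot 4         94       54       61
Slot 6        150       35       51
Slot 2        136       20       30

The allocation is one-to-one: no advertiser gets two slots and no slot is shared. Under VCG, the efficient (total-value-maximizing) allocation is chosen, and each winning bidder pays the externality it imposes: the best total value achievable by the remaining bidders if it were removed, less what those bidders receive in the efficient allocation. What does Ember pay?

Efficient allocation: Pioneer→Slot 2 ($136), Harbor→Slot 4 ($54), Ember→Slot 6 ($51); total welfare W = $241.
Ember receives Slot 6 at value $51, so the others get W − 51 = $190.
Without Ember: best allocation of the remaining 2 bidders over all 3 slots is Pioneer→Slot 6 ($150), Harbor→Slot 4 ($54), total $204.
VCG payment = (others' best without Ember) − (others' welfare with Ember) = 204 − 190 = $14.

Ember pays $14.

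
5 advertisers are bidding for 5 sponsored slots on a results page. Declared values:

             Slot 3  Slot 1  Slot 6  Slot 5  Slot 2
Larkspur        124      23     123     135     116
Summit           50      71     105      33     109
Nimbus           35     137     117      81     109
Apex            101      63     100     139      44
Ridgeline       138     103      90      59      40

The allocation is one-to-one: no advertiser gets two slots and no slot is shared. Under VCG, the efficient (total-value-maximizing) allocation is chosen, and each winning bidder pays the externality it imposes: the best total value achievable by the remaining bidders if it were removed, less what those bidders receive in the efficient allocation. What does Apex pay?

Efficient allocation: Larkspur→Slot 6 ($123), Summit→Slot 2 ($109), Nimbus→Slot 1 ($137), Apex→Slot 5 ($139), Ridgeline→Slot 3 ($138); total welfare W = $646.
Apex receives Slot 5 at value $139, so the others get W − 139 = $507.
Without Apex: best allocation of the remaining 4 bidders over all 5 slots is Larkspur→Slot 5 ($135), Summit→Slot 2 ($109), Nimbus→Slot 1 ($137), Ridgeline→Slot 3 ($138), total $519.
VCG payment = (others' best without Apex) − (others' welfare with Apex) = 519 − 507 = $12.

Apex pays $12.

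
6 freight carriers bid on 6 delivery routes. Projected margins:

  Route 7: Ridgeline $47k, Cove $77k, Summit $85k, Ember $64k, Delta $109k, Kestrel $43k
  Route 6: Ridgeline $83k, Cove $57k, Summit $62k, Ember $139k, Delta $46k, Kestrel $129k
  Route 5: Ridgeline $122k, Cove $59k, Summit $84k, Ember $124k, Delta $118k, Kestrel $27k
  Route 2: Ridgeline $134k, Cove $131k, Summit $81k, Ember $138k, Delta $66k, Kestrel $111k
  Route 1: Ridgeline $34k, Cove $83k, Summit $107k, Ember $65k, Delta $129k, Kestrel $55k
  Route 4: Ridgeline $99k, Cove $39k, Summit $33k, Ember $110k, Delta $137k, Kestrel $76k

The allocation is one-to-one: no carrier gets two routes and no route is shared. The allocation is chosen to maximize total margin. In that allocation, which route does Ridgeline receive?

Optimal: Ridgeline→Route 5 ($122k), Cove→Route 7 ($77k), Summit→Route 1 ($107k), Ember→Route 2 ($138k), Delta→Route 4 ($137k), Kestrel→Route 6 ($129k) — total 122+77+107+138+137+129 = $710k.
Max-entry greedy (repeatedly take the single best remaining cell) gives $621k, worse by 89.
No other one-to-one assignment exceeds $710k.
Ridgeline's own top route is Route 2 ($134k), but forcing Ridgeline→Route 2 and reassigning the rest optimally gives only $708k — worse by 2.

Ridgeline receives Route 5.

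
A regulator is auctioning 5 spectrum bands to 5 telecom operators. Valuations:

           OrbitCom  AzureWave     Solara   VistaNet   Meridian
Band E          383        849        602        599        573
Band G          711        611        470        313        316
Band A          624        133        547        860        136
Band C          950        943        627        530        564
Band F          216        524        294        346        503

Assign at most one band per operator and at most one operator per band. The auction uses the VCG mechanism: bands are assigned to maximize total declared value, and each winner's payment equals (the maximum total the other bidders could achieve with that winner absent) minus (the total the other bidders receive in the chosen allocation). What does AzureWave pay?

Efficient allocation: OrbitCom→Band C ($950M), AzureWave→Band E ($849M), Solara→Band G ($470M), VistaNet→Band A ($860M), Meridian→Band F ($503M); total welfare W = $3632M.
AzureWave receives Band E at value $849M, so the others get W − 849 = $2783M.
Without AzureWave: best allocation of the remaining 4 bidders over all 5 bands is OrbitCom→Band C ($950M), Solara→Band E ($602M), VistaNet→Band A ($860M), Meridian→Band F ($503M), total $2915M.
VCG payment = (others' best without AzureWave) − (others' welfare with AzureWave) = 2915 − 2783 = $132M.

AzureWave pays $132M.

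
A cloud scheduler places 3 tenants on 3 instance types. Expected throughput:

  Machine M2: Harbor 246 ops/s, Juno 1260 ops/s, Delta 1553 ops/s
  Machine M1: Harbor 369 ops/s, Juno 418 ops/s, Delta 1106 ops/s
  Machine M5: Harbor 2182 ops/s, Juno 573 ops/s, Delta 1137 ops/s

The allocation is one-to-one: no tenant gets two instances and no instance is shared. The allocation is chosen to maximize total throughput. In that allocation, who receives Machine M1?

Delta receives Machine M1.

Treat this as an assignment problem: match each tenant to one instance.
Optimal: Harbor→Machine M5 (2182 ops/s), Juno→Machine M2 (1260 ops/s), Delta→Machine M1 (1106 ops/s) — total 2182+1260+1106 = 4548 ops/s.
Column-greedy (each instance in turn goes to its best remaining tenant) gives 4153 ops/s, worse by 395.
Checked against all permutations: 4548 ops/s is optimal.
Delta's own top instance is Machine M2 (1553 ops/s), but forcing Delta→Machine M2 and reassigning the rest optimally gives only 4153 ops/s — worse by 395.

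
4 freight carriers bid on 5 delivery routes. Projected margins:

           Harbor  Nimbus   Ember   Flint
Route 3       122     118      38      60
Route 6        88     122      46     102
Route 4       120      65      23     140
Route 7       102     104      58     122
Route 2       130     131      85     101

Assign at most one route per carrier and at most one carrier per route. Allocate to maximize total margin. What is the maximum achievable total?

Optimal: Harbor→Route 3 ($122k), Nimbus→Route 6 ($122k), Ember→Route 2 ($85k), Flint→Route 4 ($140k) — total 122+122+85+140 = $469k.
Column-greedy (each route in turn goes to its best remaining carrier) gives $442k, worse by 27.

Maximum total: $469k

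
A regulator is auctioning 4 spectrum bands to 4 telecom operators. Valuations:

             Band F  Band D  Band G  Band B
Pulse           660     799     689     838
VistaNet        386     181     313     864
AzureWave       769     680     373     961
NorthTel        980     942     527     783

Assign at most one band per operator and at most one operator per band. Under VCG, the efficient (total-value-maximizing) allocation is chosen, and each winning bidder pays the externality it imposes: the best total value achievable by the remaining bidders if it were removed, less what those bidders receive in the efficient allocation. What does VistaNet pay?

VistaNet pays $340M.

Efficient allocation: Pulse→Band G ($689M), VistaNet→Band B ($864M), AzureWave→Band F ($769M), NorthTel→Band D ($942M); total welfare W = $3264M.
VistaNet receives Band B at value $864M, so the others get W − 864 = $2400M.
Without VistaNet: best allocation of the remaining 3 bidders over all 4 bands is Pulse→Band D ($799M), AzureWave→Band B ($961M), NorthTel→Band F ($980M), total $2740M.
VCG payment = (others' best without VistaNet) − (others' welfare with VistaNet) = 2740 − 2400 = $340M.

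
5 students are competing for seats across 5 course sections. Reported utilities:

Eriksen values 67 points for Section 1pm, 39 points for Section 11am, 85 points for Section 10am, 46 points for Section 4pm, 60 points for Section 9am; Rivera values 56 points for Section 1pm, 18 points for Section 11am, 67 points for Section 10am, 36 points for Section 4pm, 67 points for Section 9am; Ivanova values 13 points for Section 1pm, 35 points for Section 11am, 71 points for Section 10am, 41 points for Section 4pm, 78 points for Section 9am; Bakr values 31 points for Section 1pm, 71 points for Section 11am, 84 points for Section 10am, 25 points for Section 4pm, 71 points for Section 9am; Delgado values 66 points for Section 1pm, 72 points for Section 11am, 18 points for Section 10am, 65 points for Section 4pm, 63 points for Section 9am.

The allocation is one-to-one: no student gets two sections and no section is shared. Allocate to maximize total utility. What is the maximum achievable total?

Max total: 355 points

This is a one-to-one assignment (maximum-weight bipartite matching).
Optimal: Eriksen→Section 10am (85 points), Rivera→Section 1pm (56 points), Ivanova→Section 9am (78 points), Bakr→Section 11am (71 points), Delgado→Section 4pm (65 points) — total 85+56+78+71+65 = 355 points.
Row-greedy (each student in turn takes its best remaining section) gives 330 points, worse by 25.
Swapping Rivera↔Eriksen (Rivera→Section 10am 67 points, Eriksen→Section 1pm 67 points) loses 7.
No other one-to-one assignment exceeds 355 points.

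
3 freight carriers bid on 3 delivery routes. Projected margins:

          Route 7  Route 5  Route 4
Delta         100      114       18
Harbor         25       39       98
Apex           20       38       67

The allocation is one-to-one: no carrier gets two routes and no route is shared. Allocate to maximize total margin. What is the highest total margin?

This is a one-to-one assignment (maximum-weight bipartite matching).
Optimal: Delta→Route 7 ($100k), Harbor→Route 4 ($98k), Apex→Route 5 ($38k) — total 100+98+38 = $236k.
Max-entry greedy (repeatedly take the single best remaining cell) gives $232k, worse by 4.
Next-best assignment: Delta→Route 5, Harbor→Route 4, Apex→Route 7 = $232k.

Max total: $236k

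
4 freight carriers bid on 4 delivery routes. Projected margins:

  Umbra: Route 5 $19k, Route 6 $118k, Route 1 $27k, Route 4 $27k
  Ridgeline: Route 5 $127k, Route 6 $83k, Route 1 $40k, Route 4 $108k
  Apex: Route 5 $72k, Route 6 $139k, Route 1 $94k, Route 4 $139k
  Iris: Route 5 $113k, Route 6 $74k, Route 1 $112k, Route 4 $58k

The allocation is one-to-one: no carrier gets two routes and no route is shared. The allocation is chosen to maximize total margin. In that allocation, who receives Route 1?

Treat this as an assignment problem: match each carrier to one route.
Optimal: Umbra→Route 6 ($118k), Ridgeline→Route 5 ($127k), Apex→Route 4 ($139k), Iris→Route 1 ($112k) — total 118+127+139+112 = $496k.
Next-best assignment: Umbra→Route 6, Ridgeline→Route 4, Apex→Route 1, Iris→Route 5 = $433k.
No other one-to-one assignment exceeds $496k.
Iris's own top route is Route 5 ($113k), but forcing Iris→Route 5 and reassigning the rest optimally gives only $433k — worse by 63.

Iris receives Route 1.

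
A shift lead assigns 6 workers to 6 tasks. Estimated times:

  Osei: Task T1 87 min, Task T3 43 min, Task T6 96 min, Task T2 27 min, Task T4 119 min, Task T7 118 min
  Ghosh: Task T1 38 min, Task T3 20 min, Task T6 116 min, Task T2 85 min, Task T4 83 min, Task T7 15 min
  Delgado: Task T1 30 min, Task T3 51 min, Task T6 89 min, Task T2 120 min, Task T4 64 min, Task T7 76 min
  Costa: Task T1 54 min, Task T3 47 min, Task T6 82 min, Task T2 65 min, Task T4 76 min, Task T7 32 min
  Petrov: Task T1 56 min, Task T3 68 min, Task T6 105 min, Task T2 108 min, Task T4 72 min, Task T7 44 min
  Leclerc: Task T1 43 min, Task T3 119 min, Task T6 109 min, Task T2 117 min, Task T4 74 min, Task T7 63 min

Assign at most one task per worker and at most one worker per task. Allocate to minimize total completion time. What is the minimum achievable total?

Min total: 277 min

This is a one-to-one assignment (minimum-cost bipartite matching).
Optimal: Osei→Task T2 (27 min), Ghosh→Task T3 (20 min), Delgado→Task T1 (30 min), Costa→Task T6 (82 min), Petrov→Task T7 (44 min), Leclerc→Task T4 (74 min) — total 27+20+30+82+44+74 = 277 min.
Column-greedy (each task in turn goes to its cheapest remaining worker) gives 294 min, worse by 17.
Next-best assignment: Osei→Task T2, Ghosh→Task T3, Delgado→Task T4, Costa→Task T6, Petrov→Task T7, Leclerc→Task T1 = 280 min.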